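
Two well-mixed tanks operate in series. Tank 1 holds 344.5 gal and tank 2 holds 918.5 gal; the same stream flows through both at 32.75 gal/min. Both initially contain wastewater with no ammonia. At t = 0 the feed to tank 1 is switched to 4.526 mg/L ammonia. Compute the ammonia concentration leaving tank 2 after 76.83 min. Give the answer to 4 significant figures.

Species balance on tank i: dCᵢ/dt = (Cᵢ₋₁ − Cᵢ)/τᵢ with τᵢ = Vᵢ/Q.
τ₁ = 344.5/32.75 = 10.5191 min; τ₂ = 918.5/32.75 = 28.0458 min.
Tank 1: C₁ = C_in(1 − e^(−t/τ₁)). Tank 2 (τ₁ ≠ τ₂): C₂ = C_in[1 − (τ₁ e^(−t/τ₁) − τ₂ e^(−t/τ₂))/(τ₁ − τ₂)].
At t = 76.83: e^(−t/τ₁) = 0.000672931, e^(−t/τ₂) = 0.0646060.
C₂ = 4.526·[1 − (10.5191·0.000672931 − 28.0458·0.0646060)/(-17.5267)] = 4.526·0.897023 = 4.05993 mg/L.

4.060 mg/L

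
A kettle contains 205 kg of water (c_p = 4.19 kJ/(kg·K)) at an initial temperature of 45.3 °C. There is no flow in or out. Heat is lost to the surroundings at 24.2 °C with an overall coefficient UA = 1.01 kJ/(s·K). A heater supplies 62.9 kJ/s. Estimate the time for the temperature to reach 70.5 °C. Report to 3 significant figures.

Lumped-capacitance energy balance: M c_p dT/dt = UA(T_amb − T) + Q̇.
τ = M c_p/UA = 850.45 s; T_ss = T_amb + Q̇/UA = 24.2 + 62.9/1.01 = 86.477 °C.
T(t) = T_ss + (T₀ − T_ss)e^(−t/τ); set T = 70.5:
t = −τ ln[(T − T_ss)/(T₀ − T_ss)] = −850.45 · ln(0.38801) = 805.13 s.

805 s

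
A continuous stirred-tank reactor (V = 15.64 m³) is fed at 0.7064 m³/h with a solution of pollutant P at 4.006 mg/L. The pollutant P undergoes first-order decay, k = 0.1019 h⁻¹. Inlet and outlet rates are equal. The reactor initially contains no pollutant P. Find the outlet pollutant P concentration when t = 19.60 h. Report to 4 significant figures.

1.161 mg/L

Accumulation = in − out − consumed: V dC/dt = Q C_in − Q C − k V C.
This is linear with rate a = Q/V + k = 0.147066 h⁻¹.
C_ss = Q C_in/(Q + kV) = 1.23030 mg/L; C(t) = C_ss + (C₀ − C_ss) e^(−a t).
C(19.60) = 1.23030 + (-1.23030)·e^(−0.147066·19.60) = 1.23030 + (-1.23030)·0.0559947 = 1.16141 mg/L.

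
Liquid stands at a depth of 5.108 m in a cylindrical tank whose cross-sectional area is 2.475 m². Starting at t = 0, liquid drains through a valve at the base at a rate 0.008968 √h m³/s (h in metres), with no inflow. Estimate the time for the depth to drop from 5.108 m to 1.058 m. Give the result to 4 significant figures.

679.7 s

With no inflow, A dh/dt = −0.008968 √h.
This is separable: 2 d(√h)/dt = −0.008968/A, so √h = √h₀ − (0.008968/(2A)) t.
t = 2A(√h₀ − √h)/0.008968 = 2·2.475·(√5.108 − √1.058)/0.008968
  = 4.95000 × (2.26009 − 1.02859) / 0.008968 = 679.740 s.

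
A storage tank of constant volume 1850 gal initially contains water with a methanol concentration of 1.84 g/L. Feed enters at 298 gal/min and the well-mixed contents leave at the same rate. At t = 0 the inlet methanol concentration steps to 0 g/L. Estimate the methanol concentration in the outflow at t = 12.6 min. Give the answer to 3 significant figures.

0.242 g/L

Transient balance on the dissolved component: V dC/dt = Q(C_in − C).
Time constant τ = V/Q = 1850/298 = 6.2081 min.
This is linear first-order; C(t) = C_in + (C₀ − C_in) e^(−t/τ).
C(12.6) = 0 + (1.84 − 0)·e^(−12.6/6.2081) = 0 + (1.8400)·0.13139 = 0.24175 g/L.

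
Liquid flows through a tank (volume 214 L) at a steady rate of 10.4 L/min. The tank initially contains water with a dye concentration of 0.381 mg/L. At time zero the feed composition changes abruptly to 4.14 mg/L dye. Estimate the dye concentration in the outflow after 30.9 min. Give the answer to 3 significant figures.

Species balance on the tank: V dC/dt = Q(C_in − C).
Time constant τ = V/Q = 214/10.4 = 20.577 min.
This is linear first-order; C(t) = C_in + (C₀ − C_in) e^(−t/τ).
C(30.9) = 4.14 + (0.381 − 4.14)·e^(−30.9/20.577) = 4.14 + (-3.7590)·0.22276 = 3.3027 mg/L.

3.30 mg/L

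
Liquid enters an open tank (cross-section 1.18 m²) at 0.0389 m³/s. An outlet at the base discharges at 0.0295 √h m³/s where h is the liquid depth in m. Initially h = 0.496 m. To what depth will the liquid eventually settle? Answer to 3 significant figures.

A dh/dt = Q_in − 0.0295 √h. Steady state requires inflow = outflow:
Q_in = 0.0295 √h_ss ⇒ √h_ss = 0.0389/0.0295 = 1.3186.
h_ss = 1.3186² = 1.7388 m. (Since h₀ = 0.496 m < h_ss, the level will rise toward this value.)

1.74 m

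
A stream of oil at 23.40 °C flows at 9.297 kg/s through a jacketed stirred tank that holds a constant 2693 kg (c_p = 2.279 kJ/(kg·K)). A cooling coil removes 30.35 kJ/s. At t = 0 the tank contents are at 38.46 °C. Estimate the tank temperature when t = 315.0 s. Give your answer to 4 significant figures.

27.53 °C

M c_p dT/dt = ṁ c_p (T_in − T) − Q̇.
τ = M/ṁ = 289.663 s; T_ss = T_in − Q̇/(ṁ c_p) = 23.40 − 30.35/(9.297·2.279) = 21.9676 °C.
T approaches T_ss exponentially: T(t) = T_ss + (T₀ − T_ss) e^(−t/τ).
T(315.0) = 21.9676 + (16.4924)·e^(−315.0/289.663) = 21.9676 + (16.4924)·0.337068 = 27.5267 °C.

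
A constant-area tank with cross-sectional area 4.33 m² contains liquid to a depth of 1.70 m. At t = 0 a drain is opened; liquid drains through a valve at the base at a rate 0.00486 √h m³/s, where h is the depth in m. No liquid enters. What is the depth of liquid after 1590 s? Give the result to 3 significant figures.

Volume balance on the tank: A dh/dt = −0.00486 √h.
This is separable: 2 d(√h)/dt = −0.00486/A, so √h = √h₀ − (0.00486/(2A)) t.
√h = √1.70 − 0.00486·1590/(2·4.33) = 1.3038 − 0.89231 = 0.41153.
h = 0.41153² = 0.16936 m.

0.169 m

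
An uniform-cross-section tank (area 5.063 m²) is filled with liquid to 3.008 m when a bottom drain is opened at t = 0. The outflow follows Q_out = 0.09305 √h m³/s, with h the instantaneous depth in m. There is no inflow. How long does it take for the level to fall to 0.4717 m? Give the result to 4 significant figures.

With no inflow, A dh/dt = −0.09305 √h.
∫ h^(−1/2) dh = −(0.09305/A) ∫ dt, giving 2√h = 2√h₀ − (0.09305/A) t.
t = 2A(√h₀ − √h)/0.09305 = 2·5.063·(√3.008 − √0.4717)/0.09305
  = 10.1260 × (1.73436 − 0.686804) / 0.09305 = 113.998 s.

114.0 s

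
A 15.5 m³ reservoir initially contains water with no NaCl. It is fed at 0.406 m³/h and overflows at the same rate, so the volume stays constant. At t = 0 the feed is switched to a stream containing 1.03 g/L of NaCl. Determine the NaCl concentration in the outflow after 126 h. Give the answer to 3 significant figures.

0.992 g/L

Unsteady species balance (constant V, well mixed): V dC/dt = Q(C_in − C).
Time constant τ = V/Q = 15.5/0.406 = 38.177 h.
Solution: C(t) = C_in + (C₀ − C_in) e^(−t/τ).
C(126) = 1.03 + (0 − 1.03)·e^(−126/38.177) = 1.03 + (-1.0300)·0.036869 = 0.99203 g/L.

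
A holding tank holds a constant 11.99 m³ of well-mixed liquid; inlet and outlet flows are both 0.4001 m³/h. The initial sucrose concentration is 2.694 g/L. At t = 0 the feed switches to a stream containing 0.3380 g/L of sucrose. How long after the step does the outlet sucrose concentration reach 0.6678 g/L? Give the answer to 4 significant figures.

58.92 h

Species balance: V dC/dt = Q(C_in − C) ⇒ τ = V/Q = 29.9675 h.
C(t) = C_in + (C₀ − C_in) e^(−t/τ). Set C = 0.6678 and solve for t:
e^(−t/τ) = (C − C_in)/(C₀ − C_in) = (0.6678 − 0.3380)/(2.694 − 0.3380) = 0.139983
t = −τ ln(…) = 29.9675 × 1.96623 = 58.9231 h.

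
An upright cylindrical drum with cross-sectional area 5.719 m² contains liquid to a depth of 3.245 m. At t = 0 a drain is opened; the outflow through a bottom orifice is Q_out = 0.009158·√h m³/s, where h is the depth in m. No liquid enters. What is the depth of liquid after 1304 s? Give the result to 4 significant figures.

A dh/dt = −Q_out = −0.009158 √h.
∫ h^(−1/2) dh = −(0.009158/A) ∫ dt, giving 2√h = 2√h₀ − (0.009158/A) t.
√h = √3.245 − 0.009158·1304/(2·5.719) = 1.80139 − 1.04407 = 0.757322.
h = 0.757322² = 0.573536 m.

0.5735 m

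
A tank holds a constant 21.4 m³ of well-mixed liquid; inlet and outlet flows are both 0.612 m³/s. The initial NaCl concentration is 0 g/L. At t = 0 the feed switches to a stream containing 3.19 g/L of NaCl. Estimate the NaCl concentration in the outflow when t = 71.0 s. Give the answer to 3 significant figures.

2.77 g/L

Unsteady species balance (constant V, well mixed): V dC/dt = Q(C_in − C).
Rewrite as dC/dt + C/τ = C_in/τ, τ = V/Q = 34.967 s.
Integrating: C(t) = C_in + (C₀ − C_in) e^(−t/τ).
C(71.0) = 3.19 + (0 − 3.19)·e^(−71.0/34.967) = 3.19 + (-3.1900)·0.13127 = 2.7712 g/L.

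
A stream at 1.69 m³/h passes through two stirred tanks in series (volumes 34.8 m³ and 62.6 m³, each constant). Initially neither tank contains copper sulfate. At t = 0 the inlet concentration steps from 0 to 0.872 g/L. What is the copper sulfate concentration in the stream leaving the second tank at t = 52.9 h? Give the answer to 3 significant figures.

0.485 g/L

Each tank obeys Vᵢ dCᵢ/dt = Q(Cᵢ₋₁ − Cᵢ), so τᵢ = Vᵢ/Q.
τ₁ = 34.8/1.69 = 20.592 h; τ₂ = 62.6/1.69 = 37.041 h.
Solving the cascade with C₁(0)=C₂(0)=0 gives C₂(t) = C_in[1 − (τ₁ e^(−t/τ₁) − τ₂ e^(−t/τ₂))/(τ₁ − τ₂)].
At t = 52.9: e^(−t/τ₁) = 0.076613, e^(−t/τ₂) = 0.23976.
C₂ = 0.872·[1 − (20.592·0.076613 − 37.041·0.23976)/(-16.450)] = 0.872·0.55602 = 0.48485 g/L.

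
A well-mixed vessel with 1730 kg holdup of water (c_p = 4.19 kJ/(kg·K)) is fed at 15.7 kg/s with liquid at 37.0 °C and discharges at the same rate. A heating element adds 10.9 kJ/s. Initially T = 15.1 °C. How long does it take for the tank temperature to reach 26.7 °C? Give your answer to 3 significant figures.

Heat balance on the well-mixed liquid: M c_p dT/dt = ṁ c_p (T_in − T) + 10.9.
τ = M/ṁ = 110.19 s; T_ss = T_in + Q̇/(ṁ c_p) = 37.166 °C.
T(t) = T_ss + (T₀ − T_ss) e^(−t/τ). Set T = 26.7:
e^(−t/τ) = (26.7 − 37.166)/(15.1 − 37.166) = 0.47430
t = −110.19 · ln(0.47430) = 82.194 s.

82.2 s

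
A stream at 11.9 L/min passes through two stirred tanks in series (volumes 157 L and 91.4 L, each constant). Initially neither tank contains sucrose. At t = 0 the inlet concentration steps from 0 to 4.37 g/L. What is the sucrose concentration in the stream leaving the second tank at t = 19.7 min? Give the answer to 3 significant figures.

Species balance on tank i: dCᵢ/dt = (Cᵢ₋₁ − Cᵢ)/τᵢ with τᵢ = Vᵢ/Q.
τ₁ = 157/11.9 = 13.193 min; τ₂ = 91.4/11.9 = 7.6807 min.
Solving the cascade with C₁(0)=C₂(0)=0 gives C₂(t) = C_in[1 − (τ₁ e^(−t/τ₁) − τ₂ e^(−t/τ₂))/(τ₁ − τ₂)].
At t = 19.7: e^(−t/τ₁) = 0.22466, e^(−t/τ₂) = 0.076928.
C₂ = 4.37·[1 − (13.193·0.22466 − 7.6807·0.076928)/(5.5126)] = 4.37·0.56952 = 2.4888 g/L.

2.49 g/L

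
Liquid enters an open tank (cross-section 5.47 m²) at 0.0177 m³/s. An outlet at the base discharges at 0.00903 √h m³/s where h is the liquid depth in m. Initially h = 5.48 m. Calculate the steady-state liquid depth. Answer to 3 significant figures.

Level balance: A dh/dt = 0.0177 − 0.00903 √h. Setting dh/dt = 0:
Q_in = 0.00903 √h_ss ⇒ √h_ss = 0.0177/0.00903 = 1.9601.
h_ss = 1.9601² = 3.8421 m. (Since h₀ = 5.48 m > h_ss, the level will fall toward this value.)

3.84 m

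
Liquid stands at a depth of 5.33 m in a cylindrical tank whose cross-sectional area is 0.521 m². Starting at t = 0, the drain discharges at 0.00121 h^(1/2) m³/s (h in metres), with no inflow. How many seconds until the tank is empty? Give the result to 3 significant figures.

Mass balance (ρ constant): A dh/dt = −0.00121 √h.
Separate and integrate: 2(√h − √h₀) = −(0.00121/A) t.
Set h = 0: 2√h₀ = (0.00121/A) t_empty ⇒ t_empty = 2A√h₀/0.00121.
t_empty = 2·0.521·√5.33/0.00121 = 1.0420·2.3087/0.00121 = 1988.1 s.

1990 s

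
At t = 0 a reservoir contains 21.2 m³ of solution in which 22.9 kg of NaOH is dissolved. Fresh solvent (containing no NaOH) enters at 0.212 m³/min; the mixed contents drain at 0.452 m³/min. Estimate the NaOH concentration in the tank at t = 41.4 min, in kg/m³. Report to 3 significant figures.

0.618 kg/m³

Let m(t) be the amount of NaOH. Volume: V(t) = V₀ + (Q_in − Q_out) t = 21.2 − 0.24000 t; V(41.4) = 11.264 m³.
Solute balance: dm/dt = 0 − Q_out C = −Q_out m/V(t).
dm/m = −Q_out dt/(V₀ − 0.24000 t); integrating gives ln(m/m₀) = −(Q_out/(Q_in−Q_out)) ln(V/V₀).
m = m₀ (V₀/V)^(Q_out/(Q_in−Q_out)) = 22.9 × (21.2/11.264)^(-1.8833) = 6.9597 kg.
C = m/V = 6.9597/11.264 = 0.61787 kg/m³.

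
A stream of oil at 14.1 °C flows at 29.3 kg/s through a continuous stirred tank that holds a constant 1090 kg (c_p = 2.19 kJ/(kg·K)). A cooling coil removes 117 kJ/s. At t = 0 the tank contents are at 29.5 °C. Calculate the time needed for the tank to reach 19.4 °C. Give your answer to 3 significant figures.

32.8 s

Unsteady energy balance on the tank contents: M c_p dT/dt = ṁ c_p (T_in − T) − 117.
τ = M/ṁ = 37.201 s; T_ss = T_in − Q̇/(ṁ c_p) = 12.277 °C.
T(t) = T_ss + (T₀ − T_ss) e^(−t/τ). Set T = 19.4:
e^(−t/τ) = (19.4 − 12.277)/(29.5 − 12.277) = 0.41359
t = −37.201 · ln(0.41359) = 32.845 s.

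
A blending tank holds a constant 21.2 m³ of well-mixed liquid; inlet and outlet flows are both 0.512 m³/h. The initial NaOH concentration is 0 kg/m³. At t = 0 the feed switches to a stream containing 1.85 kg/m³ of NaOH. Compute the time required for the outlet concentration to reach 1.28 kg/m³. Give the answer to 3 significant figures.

Unsteady species balance (constant V, well mixed): V dC/dt = Q(C_in − C), so τ = V/Q = 41.406 h.
C(t) = C_in + (C₀ − C_in) e^(−t/τ). Set C = 1.28 and solve for t:
e^(−t/τ) = (C − C_in)/(C₀ − C_in) = (1.28 − 1.85)/(0 − 1.85) = 0.30811
t = −τ ln(…) = 41.406 × 1.1773 = 48.748 h.

48.7 h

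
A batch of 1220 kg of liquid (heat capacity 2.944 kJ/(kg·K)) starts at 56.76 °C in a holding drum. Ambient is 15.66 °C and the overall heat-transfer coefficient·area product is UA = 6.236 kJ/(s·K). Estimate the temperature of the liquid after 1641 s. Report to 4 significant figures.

18.04 °C

M c_p dT/dt = −UA(T − T_amb).
dT/dt = (T_ss − T)/τ with T_ss = T_amb = 15.6600 °C, τ = M c_p/UA = 1220·2.944/6.236 = 575.959 s.
Solution: T(t) = T_ss + (T₀ − T_ss) e^(−t/τ).
T(1641) = 15.6600 + (41.1000)·0.0578928 = 18.0394 °C.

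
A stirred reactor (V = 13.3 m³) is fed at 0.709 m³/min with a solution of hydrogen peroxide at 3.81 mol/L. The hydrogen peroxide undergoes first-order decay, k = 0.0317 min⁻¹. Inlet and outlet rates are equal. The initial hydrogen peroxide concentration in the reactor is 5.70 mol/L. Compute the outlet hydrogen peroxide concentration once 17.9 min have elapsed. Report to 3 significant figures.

V dC/dt = Q(C_in − C) − k V C.
This is linear with rate a = Q/V + k = 0.085008 min⁻¹.
C_ss = Q C_in/(Q + kV) = 2.3892 mol/L; C(t) = C_ss + (C₀ − C_ss) e^(−a t).
C(17.9) = 2.3892 + (3.3108)·e^(−0.085008·17.9) = 2.3892 + (3.3108)·0.21835 = 3.1121 mol/L.

3.11 mol/L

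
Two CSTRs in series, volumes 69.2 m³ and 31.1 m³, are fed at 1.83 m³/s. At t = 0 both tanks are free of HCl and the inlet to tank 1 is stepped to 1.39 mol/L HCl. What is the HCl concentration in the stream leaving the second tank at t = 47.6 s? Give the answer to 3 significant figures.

Each tank obeys Vᵢ dCᵢ/dt = Q(Cᵢ₋₁ − Cᵢ), so τᵢ = Vᵢ/Q.
τ₁ = 69.2/1.83 = 37.814 s; τ₂ = 31.1/1.83 = 16.995 s.
Tank 1: C₁ = C_in(1 − e^(−t/τ₁)). Tank 2 (τ₁ ≠ τ₂): C₂ = C_in[1 − (τ₁ e^(−t/τ₁) − τ₂ e^(−t/τ₂))/(τ₁ − τ₂)].
At t = 47.6: e^(−t/τ₁) = 0.28400, e^(−t/τ₂) = 0.060755.
C₂ = 1.39·[1 − (37.814·0.28400 − 16.995·0.060755)/(20.820)] = 1.39·0.53377 = 0.74195 mol/L.

0.742 mol/L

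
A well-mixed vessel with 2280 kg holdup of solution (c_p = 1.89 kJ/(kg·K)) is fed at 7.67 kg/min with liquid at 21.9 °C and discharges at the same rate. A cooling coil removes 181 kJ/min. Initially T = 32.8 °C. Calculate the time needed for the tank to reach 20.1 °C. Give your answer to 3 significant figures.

233 min

M c_p dT/dt = ṁ c_p (T_in − T) − Q̇.
τ = M/ṁ = 297.26 min; T_ss = T_in − Q̇/(ṁ c_p) = 9.4141 °C.
T(t) = T_ss + (T₀ − T_ss) e^(−t/τ). Set T = 20.1:
e^(−t/τ) = (20.1 − 9.4141)/(32.8 − 9.4141) = 0.45694
t = −297.26 · ln(0.45694) = 232.82 min.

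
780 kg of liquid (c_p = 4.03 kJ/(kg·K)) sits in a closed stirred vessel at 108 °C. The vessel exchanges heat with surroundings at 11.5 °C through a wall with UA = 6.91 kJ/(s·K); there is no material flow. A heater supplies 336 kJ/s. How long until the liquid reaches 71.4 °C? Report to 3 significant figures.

Lumped-capacitance energy balance: M c_p dT/dt = UA(T_amb − T) + Q̇.
τ = M c_p/UA = 454.91 s; T_ss = T_amb + Q̇/UA = 11.5 + 336/6.91 = 60.125 °C.
T(t) = T_ss + (T₀ − T_ss)e^(−t/τ); set T = 71.4:
t = −τ ln[(T − T_ss)/(T₀ − T_ss)] = −454.91 · ln(0.23551) = 657.80 s.

658 s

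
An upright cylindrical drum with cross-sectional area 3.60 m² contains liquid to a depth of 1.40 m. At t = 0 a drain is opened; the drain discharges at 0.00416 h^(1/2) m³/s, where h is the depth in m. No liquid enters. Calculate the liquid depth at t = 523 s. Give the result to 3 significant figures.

0.776 m

Volume balance on the tank: A dh/dt = −0.00416 √h.
Separate and integrate: 2(√h − √h₀) = −(0.00416/A) t.
√h = √1.40 − 0.00416·523/(2·3.60) = 1.1832 − 0.30218 = 0.88104.
h = 0.88104² = 0.77623 m.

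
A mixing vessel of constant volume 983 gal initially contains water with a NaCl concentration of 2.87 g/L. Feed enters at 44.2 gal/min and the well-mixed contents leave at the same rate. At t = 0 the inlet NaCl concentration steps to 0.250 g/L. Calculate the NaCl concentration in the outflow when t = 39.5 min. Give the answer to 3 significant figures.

0.694 g/L

Transient balance on the dissolved component: V dC/dt = Q(C_in − C).
So dC/dt = (C_in − C)/τ with τ = V/Q = 983/44.2 = 22.240 min.
This is linear first-order; C(t) = C_in + (C₀ − C_in) e^(−t/τ).
C(39.5) = 0.250 + (2.87 − 0.250)·e^(−39.5/22.240) = 0.250 + (2.6200)·0.16930 = 0.69356 g/L.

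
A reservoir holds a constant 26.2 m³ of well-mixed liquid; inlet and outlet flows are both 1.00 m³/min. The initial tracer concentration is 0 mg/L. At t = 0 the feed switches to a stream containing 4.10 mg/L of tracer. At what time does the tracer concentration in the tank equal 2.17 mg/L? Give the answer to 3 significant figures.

Species balance: V dC/dt = Q(C_in − C) ⇒ τ = V/Q = 26.200 min.
C(t) = C_in + (C₀ − C_in) e^(−t/τ). Set C = 2.17 and solve for t:
e^(−t/τ) = (C − C_in)/(C₀ − C_in) = (2.17 − 4.10)/(0 − 4.10) = 0.47073
t = −τ ln(…) = 26.200 × 0.75347 = 19.741 min.

19.7 min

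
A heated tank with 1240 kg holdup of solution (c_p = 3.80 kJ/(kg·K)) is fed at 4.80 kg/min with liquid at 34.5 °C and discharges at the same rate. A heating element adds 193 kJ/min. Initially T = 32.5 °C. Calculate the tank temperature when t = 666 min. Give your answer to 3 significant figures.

M c_p dT/dt = ṁ c_p (T_in − T) + Q̇.
τ = M/ṁ = 258.33 min; T_ss = T_in + Q̇/(ṁ c_p) = 34.5 + 193/(4.80·3.80) = 45.081 °C.
Solution: T(t) = T_ss + (T₀ − T_ss) e^(−t/τ).
T(666) = 45.081 + (-12.581)·e^(−666/258.33) = 45.081 + (-12.581)·0.075921 = 44.126 °C.

44.1 °C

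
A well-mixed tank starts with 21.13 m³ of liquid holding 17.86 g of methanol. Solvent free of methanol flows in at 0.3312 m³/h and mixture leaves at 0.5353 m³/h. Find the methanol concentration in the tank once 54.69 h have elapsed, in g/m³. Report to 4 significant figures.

Let m(t) be the amount of methanol. Volume: V(t) = V₀ + (Q_in − Q_out) t = 21.13 − 0.204100 t; V(54.69) = 9.96777 m³.
No methanol enters, so dm/dt = −Q_out · (m/V).
Separate: dm/m = −Q_out dt/V(t) ⇒ ln(m/m₀) = −(Q_out/(Q_in−Q_out)) ln(V/V₀).
m = m₀ (V₀/V)^(Q_out/(Q_in−Q_out)) = 17.86 × (21.13/9.96777)^(-2.62273) = 2.48931 g.
C = m/V = 2.48931/9.96777 = 0.249736 g/m³.

0.2497 g/m³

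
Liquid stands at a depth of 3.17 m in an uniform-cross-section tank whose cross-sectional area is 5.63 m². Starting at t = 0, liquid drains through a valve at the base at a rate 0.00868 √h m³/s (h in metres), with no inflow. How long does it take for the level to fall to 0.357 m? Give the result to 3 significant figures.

1530 s

A dh/dt = −Q_out = −0.00868 √h.
Separate and integrate: 2(√h − √h₀) = −(0.00868/A) t.
t = 2A(√h₀ − √h)/0.00868 = 2·5.63·(√3.17 − √0.357)/0.00868
  = 11.260 × (1.7804 − 0.59749) / 0.00868 = 1534.6 s.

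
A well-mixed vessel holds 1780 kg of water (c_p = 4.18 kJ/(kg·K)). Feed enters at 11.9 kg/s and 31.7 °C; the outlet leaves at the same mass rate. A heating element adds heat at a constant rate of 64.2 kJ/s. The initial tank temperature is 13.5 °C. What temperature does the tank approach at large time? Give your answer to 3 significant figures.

Heat balance on the well-mixed liquid: M c_p dT/dt = ṁ c_p (T_in − T) + 64.2.
At steady state dT/dt = 0 ⇒ T_ss = T_in + Q̇/(ṁ c_p) = 31.7 + 64.2/(11.9·4.18) = 32.991 °C.

33.0 °C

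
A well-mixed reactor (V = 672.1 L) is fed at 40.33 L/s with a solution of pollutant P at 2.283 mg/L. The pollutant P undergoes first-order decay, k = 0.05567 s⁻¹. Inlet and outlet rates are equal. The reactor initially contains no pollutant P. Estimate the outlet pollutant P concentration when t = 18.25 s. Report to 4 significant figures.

1.041 mg/L

Species balance: V dC/dt = Q C_in − Q C − k V C.
This is linear with rate a = Q/V + k = 0.115676 s⁻¹.
C_ss = Q C_in/(Q + kV) = 1.18429 mg/L; C(t) = C_ss + (C₀ − C_ss) e^(−a t).
C(18.25) = 1.18429 + (-1.18429)·e^(−0.115676·18.25) = 1.18429 + (-1.18429)·0.121106 = 1.04086 mg/L.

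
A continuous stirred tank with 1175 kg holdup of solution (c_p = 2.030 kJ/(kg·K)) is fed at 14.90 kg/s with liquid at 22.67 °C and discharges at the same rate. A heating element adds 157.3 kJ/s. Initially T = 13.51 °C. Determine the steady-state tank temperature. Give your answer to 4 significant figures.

Energy balance: M c_p dT/dt = ṁ c_p (T_in − T) + 157.3.
At steady state dT/dt = 0 ⇒ T_ss = T_in + Q̇/(ṁ c_p) = 22.67 + 157.3/(14.90·2.030) = 27.8705 °C.

27.87 °C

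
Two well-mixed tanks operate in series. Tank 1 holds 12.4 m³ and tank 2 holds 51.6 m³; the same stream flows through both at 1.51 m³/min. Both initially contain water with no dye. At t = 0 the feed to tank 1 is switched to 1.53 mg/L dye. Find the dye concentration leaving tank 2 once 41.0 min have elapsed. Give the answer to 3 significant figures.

Time constants: τᵢ = Vᵢ/Q for each well-mixed tank.
τ₁ = 12.4/1.51 = 8.2119 min; τ₂ = 51.6/1.51 = 34.172 min.
Solving the cascade with C₁(0)=C₂(0)=0 gives C₂(t) = C_in[1 − (τ₁ e^(−t/τ₁) − τ₂ e^(−t/τ₂))/(τ₁ − τ₂)].
At t = 41.0: e^(−t/τ₁) = 0.0067870, e^(−t/τ₂) = 0.30125.
C₂ = 1.53·[1 − (8.2119·0.0067870 − 34.172·0.30125)/(-25.960)] = 1.53·0.60560 = 0.92657 mg/L.

0.927 mg/L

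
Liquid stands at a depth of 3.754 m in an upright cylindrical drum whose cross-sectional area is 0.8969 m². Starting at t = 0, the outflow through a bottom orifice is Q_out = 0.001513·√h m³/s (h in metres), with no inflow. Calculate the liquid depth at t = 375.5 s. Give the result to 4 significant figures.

2.627 m

Volume balance on the tank: A dh/dt = −0.001513 √h.
Separate and integrate: 2(√h − √h₀) = −(0.001513/A) t.
√h = √3.754 − 0.001513·375.5/(2·0.8969) = 1.93752 − 0.316720 = 1.62080.
h = 1.62080² = 2.62701 m.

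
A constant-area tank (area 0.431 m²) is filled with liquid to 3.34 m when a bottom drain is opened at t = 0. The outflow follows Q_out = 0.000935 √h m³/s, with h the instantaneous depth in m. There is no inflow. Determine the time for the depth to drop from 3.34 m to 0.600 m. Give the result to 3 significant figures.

971 s

A dh/dt = −Q_out = −0.000935 √h.
Separate and integrate: 2(√h − √h₀) = −(0.000935/A) t.
t = 2A(√h₀ − √h)/0.000935 = 2·0.431·(√3.34 − √0.600)/0.000935
  = 0.86200 × (1.8276 − 0.77460) / 0.000935 = 970.76 s.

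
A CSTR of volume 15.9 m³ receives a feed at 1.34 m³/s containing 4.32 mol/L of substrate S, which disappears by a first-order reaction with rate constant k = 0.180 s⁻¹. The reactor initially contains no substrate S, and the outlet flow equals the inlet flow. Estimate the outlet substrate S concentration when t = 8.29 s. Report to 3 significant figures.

1.22 mol/L

Accumulation = in − out − consumed: V dC/dt = Q C_in − Q C − k V C.
dC/dt = (Q/V) C_in − (Q/V + k) C; effective rate a = Q/V + k = 0.084277 + 0.180 = 0.26428 s⁻¹.
C_ss = Q C_in/(Q + kV) = 1.3776 mol/L; C(t) = C_ss + (C₀ − C_ss) e^(−a t).
C(8.29) = 1.3776 + (-1.3776)·e^(−0.26428·8.29) = 1.3776 + (-1.3776)·0.11182 = 1.2236 mol/L.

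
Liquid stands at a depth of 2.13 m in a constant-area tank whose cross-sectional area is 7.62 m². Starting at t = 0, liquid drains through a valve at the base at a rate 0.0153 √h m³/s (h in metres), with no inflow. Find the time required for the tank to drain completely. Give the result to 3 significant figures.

A dh/dt = −Q_out = −0.0153 √h.
∫ h^(−1/2) dh = −(0.0153/A) ∫ dt, giving 2√h = 2√h₀ − (0.0153/A) t.
Set h = 0: 2√h₀ = (0.0153/A) t_empty ⇒ t_empty = 2A√h₀/0.0153.
t_empty = 2·7.62·√2.13/0.0153 = 15.240·1.4595/0.0153 = 1453.7 s.

1450 s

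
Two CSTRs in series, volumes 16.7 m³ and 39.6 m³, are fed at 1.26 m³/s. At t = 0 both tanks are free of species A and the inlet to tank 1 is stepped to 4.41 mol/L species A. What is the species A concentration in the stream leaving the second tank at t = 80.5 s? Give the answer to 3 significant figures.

Species balance on tank i: dCᵢ/dt = (Cᵢ₋₁ − Cᵢ)/τᵢ with τᵢ = Vᵢ/Q.
τ₁ = 16.7/1.26 = 13.254 s; τ₂ = 39.6/1.26 = 31.429 s.
Tank 1: C₁ = C_in(1 − e^(−t/τ₁)). Tank 2 (τ₁ ≠ τ₂): C₂ = C_in[1 − (τ₁ e^(−t/τ₁) − τ₂ e^(−t/τ₂))/(τ₁ − τ₂)].
At t = 80.5: e^(−t/τ₁) = 0.0023027, e^(−t/τ₂) = 0.077199.
C₂ = 4.41·[1 − (13.254·0.0023027 − 31.429·0.077199)/(-18.175)] = 4.41·0.86818 = 3.8287 mol/L.

3.83 mol/L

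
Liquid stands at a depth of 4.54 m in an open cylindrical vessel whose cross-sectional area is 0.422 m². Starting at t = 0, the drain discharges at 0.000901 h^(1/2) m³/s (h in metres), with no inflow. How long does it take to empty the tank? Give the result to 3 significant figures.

2000 s

Unsteady balance on liquid volume: A dh/dt = −0.000901 √h.
∫ h^(−1/2) dh = −(0.000901/A) ∫ dt, giving 2√h = 2√h₀ − (0.000901/A) t.
Set h = 0: 2√h₀ = (0.000901/A) t_empty ⇒ t_empty = 2A√h₀/0.000901.
t_empty = 2·0.422·√4.54/0.000901 = 0.84400·2.1307/0.000901 = 1995.9 s.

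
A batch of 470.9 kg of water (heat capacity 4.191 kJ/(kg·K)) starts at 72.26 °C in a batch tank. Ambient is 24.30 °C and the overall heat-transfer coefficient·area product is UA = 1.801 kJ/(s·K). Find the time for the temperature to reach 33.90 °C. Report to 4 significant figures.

M c_p dT/dt = −UA(T − T_amb).
τ = M c_p/UA = 1095.80 s; T_ss = T_amb = 24.3000 °C.
T(t) = T_ss + (T₀ − T_ss)e^(−t/τ); set T = 33.90:
t = −τ ln[(T − T_ss)/(T₀ − T_ss)] = −1095.80 · ln(0.200167) = 1762.71 s.

1763 s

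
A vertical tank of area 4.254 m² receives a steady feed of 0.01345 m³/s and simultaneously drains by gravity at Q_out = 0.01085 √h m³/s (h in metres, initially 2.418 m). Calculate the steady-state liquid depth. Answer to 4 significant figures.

1.537 m

Level balance: A dh/dt = 0.01345 − 0.01085 √h. Setting dh/dt = 0:
Q_in = 0.01085 √h_ss ⇒ √h_ss = 0.01345/0.01085 = 1.23963.
h_ss = 1.23963² = 1.53669 m. (Since h₀ = 2.418 m > h_ss, the level will fall toward this value.)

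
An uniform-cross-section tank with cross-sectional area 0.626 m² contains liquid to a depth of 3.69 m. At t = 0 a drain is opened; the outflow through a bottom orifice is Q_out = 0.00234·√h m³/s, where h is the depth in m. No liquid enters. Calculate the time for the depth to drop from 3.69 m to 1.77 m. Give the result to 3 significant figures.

With no inflow, A dh/dt = −0.00234 √h.
Separate and integrate: 2(√h − √h₀) = −(0.00234/A) t.
t = 2A(√h₀ − √h)/0.00234 = 2·0.626·(√3.69 − √1.77)/0.00234
  = 1.2520 × (1.9209 − 1.3304) / 0.00234 = 315.96 s.

316 s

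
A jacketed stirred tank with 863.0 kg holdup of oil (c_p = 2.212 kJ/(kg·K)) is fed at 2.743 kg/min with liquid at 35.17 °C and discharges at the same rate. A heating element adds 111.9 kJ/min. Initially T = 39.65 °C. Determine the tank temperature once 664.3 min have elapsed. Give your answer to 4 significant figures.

51.92 °C

Energy balance: M c_p dT/dt = ṁ c_p (T_in − T) + 111.9.
τ = M/ṁ = 314.619 min; T_ss = T_in + Q̇/(ṁ c_p) = 35.17 + 111.9/(2.743·2.212) = 53.6125 °C.
Solution: T(t) = T_ss + (T₀ − T_ss) e^(−t/τ).
T(664.3) = 53.6125 + (-13.9625)·e^(−664.3/314.619) = 53.6125 + (-13.9625)·0.121063 = 51.9221 °C.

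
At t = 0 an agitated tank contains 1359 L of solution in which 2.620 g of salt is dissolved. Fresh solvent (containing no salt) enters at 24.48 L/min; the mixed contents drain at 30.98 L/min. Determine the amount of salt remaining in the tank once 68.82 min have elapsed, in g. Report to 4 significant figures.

0.3908 g

Let m(t) be the amount of salt. Volume: V(t) = V₀ + (Q_in − Q_out) t = 1359 − 6.50000 t; V(68.82) = 911.670 L.
Solute balance: dm/dt = 0 − Q_out C = −Q_out m/V(t).
Separate: dm/m = −Q_out dt/V(t) ⇒ ln(m/m₀) = −(Q_out/(Q_in−Q_out)) ln(V/V₀).
m = m₀ (V₀/V)^(Q_out/(Q_in−Q_out)) = 2.620 × (1359/911.670)^(-4.76615) = 0.390784 g.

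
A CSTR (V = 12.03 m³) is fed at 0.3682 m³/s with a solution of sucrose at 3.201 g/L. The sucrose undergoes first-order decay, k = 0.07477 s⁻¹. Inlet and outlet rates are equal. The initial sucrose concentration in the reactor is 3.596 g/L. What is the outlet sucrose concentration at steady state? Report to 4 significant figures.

Species balance: V dC/dt = Q C_in − Q C − k V C.
At steady state: 0 = Q C_in − (Q + kV) C_ss, so C_ss = Q C_in/(Q + kV).
C_ss = 0.3682·3.201/(0.3682 + 0.07477·12.03) = 1.17861/1.26768 = 0.929734 g/L.

0.9297 g/L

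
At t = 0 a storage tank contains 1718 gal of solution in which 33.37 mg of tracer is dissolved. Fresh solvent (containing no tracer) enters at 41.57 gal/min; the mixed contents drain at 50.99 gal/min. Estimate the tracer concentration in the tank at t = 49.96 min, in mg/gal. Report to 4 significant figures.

Total volume: dV/dt = Q_in − Q_out = -9.42000 gal/min, so V(t) = 1718 − 9.42000 t and V(49.96) = 1247.38 gal.
Species balance (pure solvent in): dm/dt = −Q_out · m/V(t).
Separate: dm/m = −Q_out dt/V(t) ⇒ ln(m/m₀) = −(Q_out/(Q_in−Q_out)) ln(V/V₀).
m = m₀ (V₀/V)^(Q_out/(Q_in−Q_out)) = 33.37 × (1718/1247.38)^(-5.41295) = 5.89954 mg.
C = m/V = 5.89954/1247.38 = 0.00472956 mg/gal.

0.004730 mg/gal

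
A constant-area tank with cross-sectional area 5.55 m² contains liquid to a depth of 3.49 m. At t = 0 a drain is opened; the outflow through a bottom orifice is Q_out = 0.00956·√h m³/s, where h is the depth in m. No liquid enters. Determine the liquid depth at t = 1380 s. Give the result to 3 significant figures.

Unsteady balance on liquid volume: A dh/dt = −0.00956 √h.
∫ h^(−1/2) dh = −(0.00956/A) ∫ dt, giving 2√h = 2√h₀ − (0.00956/A) t.
√h = √3.49 − 0.00956·1380/(2·5.55) = 1.8682 − 1.1885 = 0.67961.
h = 0.67961² = 0.46187 m.

0.462 m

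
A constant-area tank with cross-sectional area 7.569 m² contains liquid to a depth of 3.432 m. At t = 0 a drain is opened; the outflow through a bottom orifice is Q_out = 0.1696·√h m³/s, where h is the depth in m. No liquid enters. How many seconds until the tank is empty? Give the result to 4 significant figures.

165.4 s

With no inflow, A dh/dt = −0.1696 √h.
∫ h^(−1/2) dh = −(0.1696/A) ∫ dt, giving 2√h = 2√h₀ − (0.1696/A) t.
Set h = 0: 2√h₀ = (0.1696/A) t_empty ⇒ t_empty = 2A√h₀/0.1696.
t_empty = 2·7.569·√3.432/0.1696 = 15.1380·1.85257/0.1696 = 165.355 s.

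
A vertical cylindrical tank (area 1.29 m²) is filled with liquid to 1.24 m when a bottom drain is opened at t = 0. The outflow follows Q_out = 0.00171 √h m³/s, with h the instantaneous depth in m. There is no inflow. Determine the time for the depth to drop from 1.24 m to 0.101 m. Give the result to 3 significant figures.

Accumulation of liquid (constant cross-section A): A dh/dt = −0.00171 √h.
This is separable: 2 d(√h)/dt = −0.00171/A, so √h = √h₀ − (0.00171/(2A)) t.
t = 2A(√h₀ − √h)/0.00171 = 2·1.29·(√1.24 − √0.101)/0.00171
  = 2.5800 × (1.1136 − 0.31780) / 0.00171 = 1200.6 s.

1200 s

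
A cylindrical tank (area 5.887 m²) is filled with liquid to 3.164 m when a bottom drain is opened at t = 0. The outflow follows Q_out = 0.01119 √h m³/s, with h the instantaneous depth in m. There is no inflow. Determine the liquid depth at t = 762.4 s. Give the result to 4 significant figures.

A dh/dt = −Q_out = −0.01119 √h.
∫ h^(−1/2) dh = −(0.01119/A) ∫ dt, giving 2√h = 2√h₀ − (0.01119/A) t.
√h = √3.164 − 0.01119·762.4/(2·5.887) = 1.77876 − 0.724584 = 1.05418.
h = 1.05418² = 1.11129 m.

1.111 m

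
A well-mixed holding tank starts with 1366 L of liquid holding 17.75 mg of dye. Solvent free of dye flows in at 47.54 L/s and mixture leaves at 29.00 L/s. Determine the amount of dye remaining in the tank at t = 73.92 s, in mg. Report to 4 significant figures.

Let m(t) be the amount of dye. Volume: V(t) = V₀ + (Q_in − Q_out) t = 1366 + 18.5400 t; V(73.92) = 2736.48 L.
No dye enters, so dm/dt = −Q_out · (m/V).
Separate: dm/m = −Q_out dt/V(t) ⇒ ln(m/m₀) = −(Q_out/(Q_in−Q_out)) ln(V/V₀).
m = m₀ (V₀/V)^(Q_out/(Q_in−Q_out)) = 17.75 × (1366/2736.48)^(1.56419) = 5.98714 mg.

5.987 mg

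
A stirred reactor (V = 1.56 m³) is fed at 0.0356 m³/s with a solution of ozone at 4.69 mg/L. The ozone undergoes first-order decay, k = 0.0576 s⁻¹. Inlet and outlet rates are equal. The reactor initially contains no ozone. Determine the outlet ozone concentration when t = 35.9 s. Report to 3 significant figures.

V dC/dt = Q(C_in − C) − k V C.
This is linear with rate a = Q/V + k = 0.080421 s⁻¹.
C_ss = Q C_in/(Q + kV) = 1.3309 mg/L; C(t) = C_ss + (C₀ − C_ss) e^(−a t).
C(35.9) = 1.3309 + (-1.3309)·e^(−0.080421·35.9) = 1.3309 + (-1.3309)·0.055738 = 1.2567 mg/L.

1.26 mg/L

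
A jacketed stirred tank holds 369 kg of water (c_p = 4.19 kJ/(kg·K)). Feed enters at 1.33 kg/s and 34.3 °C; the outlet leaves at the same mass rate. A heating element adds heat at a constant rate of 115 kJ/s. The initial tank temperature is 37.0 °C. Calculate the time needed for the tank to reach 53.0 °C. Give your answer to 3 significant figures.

First-law balance (no shaft work): M c_p dT/dt = ṁ c_p (T_in − T) + 115.
τ = M/ṁ = 277.44 s; T_ss = T_in + Q̇/(ṁ c_p) = 54.936 °C.
T(t) = T_ss + (T₀ − T_ss) e^(−t/τ). Set T = 53.0:
e^(−t/τ) = (53.0 − 54.936)/(37.0 − 54.936) = 0.10796
t = −277.44 · ln(0.10796) = 617.60 s.

618 s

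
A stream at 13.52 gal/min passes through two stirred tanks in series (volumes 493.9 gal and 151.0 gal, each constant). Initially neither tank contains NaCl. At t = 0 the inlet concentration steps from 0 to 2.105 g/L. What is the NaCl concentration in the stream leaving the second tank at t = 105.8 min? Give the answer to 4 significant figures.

1.938 g/L

Each tank obeys Vᵢ dCᵢ/dt = Q(Cᵢ₋₁ − Cᵢ), so τᵢ = Vᵢ/Q.
τ₁ = 493.9/13.52 = 36.5311 min; τ₂ = 151.0/13.52 = 11.1686 min.
Solving the cascade with C₁(0)=C₂(0)=0 gives C₂(t) = C_in[1 − (τ₁ e^(−t/τ₁) − τ₂ e^(−t/τ₂))/(τ₁ − τ₂)].
At t = 105.8: e^(−t/τ₁) = 0.0552346, e^(−t/τ₂) = 7.69039e-05.
C₂ = 2.105·[1 − (36.5311·0.0552346 − 11.1686·7.69039e-05)/(25.3624)] = 2.105·0.920476 = 1.93760 g/L.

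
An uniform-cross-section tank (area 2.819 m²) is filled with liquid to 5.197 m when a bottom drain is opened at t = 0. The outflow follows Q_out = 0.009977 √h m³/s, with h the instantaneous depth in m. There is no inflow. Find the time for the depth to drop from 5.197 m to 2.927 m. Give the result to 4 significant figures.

Volume balance on the tank: A dh/dt = −0.009977 √h.
∫ h^(−1/2) dh = −(0.009977/A) ∫ dt, giving 2√h = 2√h₀ − (0.009977/A) t.
t = 2A(√h₀ − √h)/0.009977 = 2·2.819·(√5.197 − √2.927)/0.009977
  = 5.63800 × (2.27969 − 1.71085) / 0.009977 = 321.454 s.

321.5 s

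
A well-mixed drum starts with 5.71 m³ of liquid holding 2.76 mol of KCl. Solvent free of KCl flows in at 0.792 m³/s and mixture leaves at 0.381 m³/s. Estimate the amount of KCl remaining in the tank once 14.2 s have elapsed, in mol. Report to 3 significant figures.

1.44 mol

Let m(t) be the amount of KCl. Volume: V(t) = V₀ + (Q_in − Q_out) t = 5.71 + 0.41100 t; V(14.2) = 11.546 m³.
Species balance (pure solvent in): dm/dt = −Q_out · m/V(t).
Separate: dm/m = −Q_out dt/V(t) ⇒ ln(m/m₀) = −(Q_out/(Q_in−Q_out)) ln(V/V₀).
m = m₀ (V₀/V)^(Q_out/(Q_in−Q_out)) = 2.76 × (5.71/11.546)^(0.92701) = 1.4369 mol.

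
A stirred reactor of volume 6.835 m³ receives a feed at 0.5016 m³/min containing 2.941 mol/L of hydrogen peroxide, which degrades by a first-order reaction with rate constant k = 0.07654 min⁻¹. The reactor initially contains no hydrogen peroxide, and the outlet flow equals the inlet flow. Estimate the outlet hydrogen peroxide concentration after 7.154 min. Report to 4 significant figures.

0.9471 mol/L

Species balance: V dC/dt = Q C_in − Q C − k V C.
This is linear with rate a = Q/V + k = 0.149927 min⁻¹.
C_ss = Q C_in/(Q + kV) = 1.43957 mol/L; C(t) = C_ss + (C₀ − C_ss) e^(−a t).
C(7.154) = 1.43957 + (-1.43957)·e^(−0.149927·7.154) = 1.43957 + (-1.43957)·0.342126 = 0.947060 mol/L.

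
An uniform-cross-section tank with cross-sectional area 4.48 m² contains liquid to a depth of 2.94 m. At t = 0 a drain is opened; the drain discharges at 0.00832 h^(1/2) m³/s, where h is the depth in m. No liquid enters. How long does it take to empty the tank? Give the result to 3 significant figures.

1850 s

With no inflow, A dh/dt = −0.00832 √h.
∫ h^(−1/2) dh = −(0.00832/A) ∫ dt, giving 2√h = 2√h₀ − (0.00832/A) t.
Tank is empty when √h = 0: t_empty = 2A√h₀/0.00832.
t_empty = 2·4.48·√2.94/0.00832 = 8.9600·1.7146/0.00832 = 1846.5 s.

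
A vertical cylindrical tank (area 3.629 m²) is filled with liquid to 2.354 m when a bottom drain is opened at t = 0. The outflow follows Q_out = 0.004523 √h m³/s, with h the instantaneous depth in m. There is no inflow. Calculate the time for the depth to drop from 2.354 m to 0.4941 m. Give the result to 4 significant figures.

A dh/dt = −Q_out = −0.004523 √h.
∫ h^(−1/2) dh = −(0.004523/A) ∫ dt, giving 2√h = 2√h₀ − (0.004523/A) t.
t = 2A(√h₀ − √h)/0.004523 = 2·3.629·(√2.354 − √0.4941)/0.004523
  = 7.25800 × (1.53428 − 0.702922) / 0.004523 = 1334.06 s.

1334 s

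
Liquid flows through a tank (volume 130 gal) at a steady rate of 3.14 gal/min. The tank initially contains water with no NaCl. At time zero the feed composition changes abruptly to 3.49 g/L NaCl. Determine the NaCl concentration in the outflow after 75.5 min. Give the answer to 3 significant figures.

2.93 g/L

Mass balance on the solute (V constant): V dC/dt = Q(C_in − C).
So dC/dt = (C_in − C)/τ with τ = V/Q = 130/3.14 = 41.401 min.
C approaches C_in exponentially: C(t) = C_in + (C₀ − C_in) e^(−t/τ).
C(75.5) = 3.49 + (0 − 3.49)·e^(−75.5/41.401) = 3.49 + (-3.4900)·0.16144 = 2.9266 g/L.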